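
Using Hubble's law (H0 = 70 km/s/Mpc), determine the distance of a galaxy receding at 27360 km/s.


d = v / H0 = 27360 / 70 = 390.8571

390.8571 Mpc


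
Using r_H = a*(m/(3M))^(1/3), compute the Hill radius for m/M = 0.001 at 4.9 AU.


r_H = a * (m/3M)^(1/3) = 4.9 * (0.001/3)^(1/3) = 0.3397

0.3397 AU


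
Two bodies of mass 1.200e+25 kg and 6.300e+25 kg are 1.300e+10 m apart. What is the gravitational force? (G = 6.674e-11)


F = G*m1*m2/r^2 = 6.674e-11 * 1.200e+25 * 6.300e+25 / (1.300e+10)^2 = 6.674e-11 * 7.560e+50 / 1.690e+20 = 2.986e+20

2.986e+20 N


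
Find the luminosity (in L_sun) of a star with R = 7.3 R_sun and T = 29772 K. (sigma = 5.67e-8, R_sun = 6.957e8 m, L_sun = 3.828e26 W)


R = 7.3 * 6.957e8 m = 5.07861e+09 m. L = 4*pi*R^2*sigma*T^4 = 4*pi*(5.07861e+09)^2 * 5.67e-8 * 29772^4 = 1.443825445e+31 W. L/L_sun = 1.443825445e+31 / 3.828e26 = 37717.4881

37717.4881 L_sun


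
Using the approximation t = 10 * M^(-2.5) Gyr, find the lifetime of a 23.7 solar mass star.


t = 10 * M^(-2.5) = 10 * 23.7^(-2.5) = 0.0037

0.0037 Gyr


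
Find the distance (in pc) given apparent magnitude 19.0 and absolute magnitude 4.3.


d = 10^((m - M + 5)/5) = 10^((19.0 - 4.3 + 5)/5) = 8709.6359

8709.6359 pc


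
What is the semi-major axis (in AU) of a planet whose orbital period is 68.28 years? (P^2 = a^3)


a = P^(2/3) = 68.28^(2/3) = 16.7056

16.7056 AU


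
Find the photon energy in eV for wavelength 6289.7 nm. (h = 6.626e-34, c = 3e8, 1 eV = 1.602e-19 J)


E = hc/lambda = 6.626e-34 * 3e8 / 6.290e-06 = 3.160e-20 J = 0.1973 eV

0.1973 eV


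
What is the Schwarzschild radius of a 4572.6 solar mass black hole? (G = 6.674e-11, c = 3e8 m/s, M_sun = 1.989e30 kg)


M = 4572.6 * 1.989e30 kg = 9.0949014e+33 kg. rs = 2GM/c^2 = 2 * 6.674e-11 * 9.0949014e+33 / (3e8)^2 = 1.349e+07

1.349e+07 m


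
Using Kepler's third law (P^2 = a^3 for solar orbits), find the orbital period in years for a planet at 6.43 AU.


P = a^(3/2) = 6.43^1.5 = 16.3048

16.3048 years


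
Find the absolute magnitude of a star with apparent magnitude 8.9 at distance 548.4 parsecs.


M = m - 5*log10(d) + 5 = 8.9 - 5*log10(548.4) + 5 = 0.2045

0.2045


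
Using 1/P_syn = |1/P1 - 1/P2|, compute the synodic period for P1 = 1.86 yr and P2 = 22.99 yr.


1/P_syn = |1/P1 - 1/P2| = |1/1.86 - 1/22.99| => P_syn = 2.0237

2.0237 years


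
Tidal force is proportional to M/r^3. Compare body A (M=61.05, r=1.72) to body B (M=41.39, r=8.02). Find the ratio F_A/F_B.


Ratio = (M1/r1^3) / (M2/r2^3) = (61.05/1.72^3) / (41.39/8.02^3) = 149.5299

149.5299


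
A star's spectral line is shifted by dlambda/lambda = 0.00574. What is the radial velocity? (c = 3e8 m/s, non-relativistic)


v = (dlambda/lambda) * c = 0.00574 * 3e8 = 1.722e+06

1.722e+06 m/s


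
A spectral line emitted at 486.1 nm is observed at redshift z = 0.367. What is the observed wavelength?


lam_obs = lam_emit * (1 + z) = 486.1 * (1 + 0.367) = 664.4987

664.4987 nm


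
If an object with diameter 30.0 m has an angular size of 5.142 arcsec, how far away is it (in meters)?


D = size / theta_rad, theta_rad = 5.142 * pi/(180*3600) = 2.493e-05, D = 1.203e+06

1.203e+06 m


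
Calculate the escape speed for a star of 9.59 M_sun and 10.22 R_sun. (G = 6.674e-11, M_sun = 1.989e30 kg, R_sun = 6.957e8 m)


M = 9.59 * 1.989e30 kg = 1.907451e+31 kg; R = 10.22 * 6.957e8 m = 7.110054e+09 m. v_esc = sqrt(2GM/R) = sqrt(2 * 6.674e-11 * 1.907451e+31 / 7.110054e+09) = 598409.314

598409.314 m/s


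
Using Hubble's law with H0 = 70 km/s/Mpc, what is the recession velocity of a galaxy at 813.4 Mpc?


v = H0 * d = 70 * 813.4 = 56938.0

56938.0 km/s


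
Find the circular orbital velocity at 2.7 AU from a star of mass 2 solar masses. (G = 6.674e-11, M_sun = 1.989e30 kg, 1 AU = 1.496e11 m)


v = sqrt(GM/r) = sqrt(6.674e-11 * 3.978e+30 / 4.039e+11) = 25637.6262

25637.6262 m/s


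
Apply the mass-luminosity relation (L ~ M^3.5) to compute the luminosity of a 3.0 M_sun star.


L/L_sun = (M/M_sun)^3.5 = 3.0^3.5 = 46.7654

46.7654 L_sun


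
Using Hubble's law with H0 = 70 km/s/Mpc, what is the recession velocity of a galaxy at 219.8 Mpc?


v = H0 * d = 70 * 219.8 = 15386.0

15386.0 km/s


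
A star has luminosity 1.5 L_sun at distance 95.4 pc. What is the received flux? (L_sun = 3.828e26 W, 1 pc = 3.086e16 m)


F = L / (4*pi*d^2) = 5.742e+26 / (4*pi*(2.944e+18)^2) = 5.272e-12

5.272e-12 W/m^2


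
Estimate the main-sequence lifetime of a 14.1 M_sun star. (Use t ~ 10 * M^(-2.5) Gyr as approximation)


t = 10 * M^(-2.5) = 10 * 14.1^(-2.5) = 0.0134

0.0134 Gyr


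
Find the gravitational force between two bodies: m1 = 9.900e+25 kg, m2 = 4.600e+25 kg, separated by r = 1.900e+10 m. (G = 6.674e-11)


F = G*m1*m2/r^2 = 6.674e-11 * 9.900e+25 * 4.600e+25 / (1.900e+10)^2 = 6.674e-11 * 4.554e+51 / 3.610e+20 = 8.419e+20

8.419e+20 N


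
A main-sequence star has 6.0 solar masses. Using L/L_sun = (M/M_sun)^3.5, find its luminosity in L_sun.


L/L_sun = (M/M_sun)^3.5 = 6.0^3.5 = 529.0898

529.0898 L_sun


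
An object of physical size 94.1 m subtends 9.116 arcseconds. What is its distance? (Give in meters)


D = size / theta_rad, theta_rad = 9.116 * pi/(180*3600) = 4.420e-05, D = 2.129e+06

2.129e+06 m


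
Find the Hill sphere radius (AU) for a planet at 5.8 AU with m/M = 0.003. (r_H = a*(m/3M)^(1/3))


r_H = a * (m/3M)^(1/3) = 5.8 * (0.003/3)^(1/3) = 0.58

0.58 AU


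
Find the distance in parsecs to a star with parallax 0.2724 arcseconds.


d = 1/p = 1/0.2724 = 3.6711

3.6711 pc


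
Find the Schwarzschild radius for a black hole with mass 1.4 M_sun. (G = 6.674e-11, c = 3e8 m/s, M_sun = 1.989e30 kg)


M = 1.4 * 1.989e30 kg = 2.7846e+30 kg. rs = 2GM/c^2 = 2 * 6.674e-11 * 2.7846e+30 / (3e8)^2 = 4129.8712

4129.8712 m


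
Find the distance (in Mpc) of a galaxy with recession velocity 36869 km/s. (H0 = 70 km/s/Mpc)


d = v / H0 = 36869 / 70 = 526.7

526.7 Mpc


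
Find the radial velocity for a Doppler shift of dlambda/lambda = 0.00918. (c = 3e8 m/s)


v = (dlambda/lambda) * c = 0.00918 * 3e8 = 2.754e+06

2.754e+06 m/s


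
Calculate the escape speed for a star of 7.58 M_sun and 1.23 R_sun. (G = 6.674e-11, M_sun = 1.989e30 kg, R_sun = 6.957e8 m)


M = 7.58 * 1.989e30 kg = 1.507662e+31 kg; R = 1.23 * 6.957e8 m = 8.55711e+08 m. v_esc = sqrt(2GM/R) = sqrt(2 * 6.674e-11 * 1.507662e+31 / 8.55711e+08) = 1.534e+06

1.534e+06 m/s


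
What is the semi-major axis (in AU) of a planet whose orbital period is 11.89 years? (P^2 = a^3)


a = P^(2/3) = 11.89^(2/3) = 5.2094

5.2094 AU


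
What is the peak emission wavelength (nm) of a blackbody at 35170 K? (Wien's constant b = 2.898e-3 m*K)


lam_max = b / T = 2.898e-3 / 35170 = 8.240e-08 m = 82.3998 nm

82.3998 nm


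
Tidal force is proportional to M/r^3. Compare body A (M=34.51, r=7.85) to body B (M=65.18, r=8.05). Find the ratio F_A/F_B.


Ratio = (M1/r1^3) / (M2/r2^3) = (34.51/7.85^3) / (65.18/8.05^3) = 0.571

0.571


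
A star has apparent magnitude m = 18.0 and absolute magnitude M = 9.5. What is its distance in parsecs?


d = 10^((m - M + 5)/5) = 10^((18.0 - 9.5 + 5)/5) = 501.1872

501.1872 pc


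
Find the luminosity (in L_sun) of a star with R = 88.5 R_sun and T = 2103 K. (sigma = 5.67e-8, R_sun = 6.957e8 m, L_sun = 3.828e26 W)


R = 88.5 * 6.957e8 m = 6.156945e+10 m. L = 4*pi*R^2*sigma*T^4 = 4*pi*(6.156945e+10)^2 * 5.67e-8 * 2103^4 = 5.282999405e+28 W. L/L_sun = 5.282999405e+28 / 3.828e26 = 138.0094

138.0094 L_sun


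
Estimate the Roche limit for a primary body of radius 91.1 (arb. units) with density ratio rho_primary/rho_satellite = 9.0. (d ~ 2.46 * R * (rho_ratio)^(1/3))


d_Roche = 2.46 * 91.1 * 9.0^(1/3) = 466.1593

466.1593


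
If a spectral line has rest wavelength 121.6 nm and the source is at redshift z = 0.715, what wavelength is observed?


lam_obs = lam_emit * (1 + z) = 121.6 * (1 + 0.715) = 208.544

208.544 nm


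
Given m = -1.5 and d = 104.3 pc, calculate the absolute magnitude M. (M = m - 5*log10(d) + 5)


M = m - 5*log10(d) + 5 = -1.5 - 5*log10(104.3) + 5 = -6.5914

-6.5914


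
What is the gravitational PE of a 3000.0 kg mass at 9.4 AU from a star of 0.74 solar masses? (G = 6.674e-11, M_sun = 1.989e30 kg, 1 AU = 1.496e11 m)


M = 0.74 * 1.989e30 kg = 1.47186e+30 kg; r = 9.4 AU * 1.496e11 m/AU = 1.40624e+12 m. U = -GM*m/r = -(6.674e-11 * 1.47186e+30 * 3000.0) / 1.40624e+12 = -2.096e+11

-2.096e+11 J


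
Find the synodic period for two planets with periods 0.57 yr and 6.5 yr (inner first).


1/P_syn = |1/P1 - 1/P2| = |1/0.57 - 1/6.5| => P_syn = 0.6248

0.6248 years


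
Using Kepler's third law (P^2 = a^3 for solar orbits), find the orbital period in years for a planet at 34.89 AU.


P = a^(3/2) = 34.89^1.5 = 206.0874

206.0874 years


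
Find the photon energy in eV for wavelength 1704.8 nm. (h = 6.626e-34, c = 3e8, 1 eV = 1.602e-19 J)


E = hc/lambda = 6.626e-34 * 3e8 / 1.705e-06 = 1.166e-19 J = 0.7278 eV

0.7278 eV


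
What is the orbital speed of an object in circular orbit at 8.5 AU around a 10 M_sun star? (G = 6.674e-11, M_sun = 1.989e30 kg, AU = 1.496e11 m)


v = sqrt(GM/r) = sqrt(6.674e-11 * 1.989e+31 / 1.272e+12) = 32309.8717

32309.8717 m/s


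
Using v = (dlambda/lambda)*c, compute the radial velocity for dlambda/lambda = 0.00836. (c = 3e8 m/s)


v = (dlambda/lambda) * c = 0.00836 * 3e8 = 2.508e+06

2.508e+06 m/s


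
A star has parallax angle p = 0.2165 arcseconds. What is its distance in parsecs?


d = 1/p = 1/0.2165 = 4.6189

4.6189 pc


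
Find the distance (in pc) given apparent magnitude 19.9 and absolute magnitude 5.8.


d = 10^((m - M + 5)/5) = 10^((19.9 - 5.8 + 5)/5) = 6606.9345

6606.9345 pc


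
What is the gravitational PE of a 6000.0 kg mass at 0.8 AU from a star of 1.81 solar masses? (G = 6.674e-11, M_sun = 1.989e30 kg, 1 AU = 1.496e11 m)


M = 1.81 * 1.989e30 kg = 3.60009e+30 kg; r = 0.8 AU * 1.496e11 m/AU = 1.1968e+11 m. U = -GM*m/r = -(6.674e-11 * 3.60009e+30 * 6000.0) / 1.1968e+11 = -1.205e+13

-1.205e+13 J


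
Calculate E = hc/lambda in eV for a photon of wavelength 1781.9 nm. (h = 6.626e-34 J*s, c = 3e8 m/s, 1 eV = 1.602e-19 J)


E = hc/lambda = 6.626e-34 * 3e8 / 1.782e-06 = 1.116e-19 J = 0.6963 eV

0.6963 eV


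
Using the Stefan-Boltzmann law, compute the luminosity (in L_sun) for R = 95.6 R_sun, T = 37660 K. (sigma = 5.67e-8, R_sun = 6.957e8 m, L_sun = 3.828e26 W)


R = 95.6 * 6.957e8 m = 6.650892e+10 m. L = 4*pi*R^2*sigma*T^4 = 4*pi*(6.650892e+10)^2 * 5.67e-8 * 37660^4 = 6.339776926e+33 W. L/L_sun = 6.339776926e+33 / 3.828e26 = 1.656e+07

1.656e+07 L_sun


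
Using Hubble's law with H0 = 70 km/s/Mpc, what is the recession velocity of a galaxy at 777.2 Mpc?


v = H0 * d = 70 * 777.2 = 54404.0

54404.0 km/s


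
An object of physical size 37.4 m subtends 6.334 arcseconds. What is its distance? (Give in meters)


D = size / theta_rad, theta_rad = 6.334 * pi/(180*3600) = 3.071e-05, D = 1.218e+06

1.218e+06 m


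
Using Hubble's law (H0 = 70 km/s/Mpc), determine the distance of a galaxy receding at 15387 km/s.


d = v / H0 = 15387 / 70 = 219.8143

219.8143 Mpc


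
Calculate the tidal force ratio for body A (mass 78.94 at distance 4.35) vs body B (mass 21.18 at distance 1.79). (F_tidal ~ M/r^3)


Ratio = (M1/r1^3) / (M2/r2^3) = (78.94/4.35^3) / (21.18/1.79^3) = 0.2597

0.2597


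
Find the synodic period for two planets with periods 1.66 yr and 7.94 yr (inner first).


1/P_syn = |1/P1 - 1/P2| = |1/1.66 - 1/7.94| => P_syn = 2.0988

2.0988 years


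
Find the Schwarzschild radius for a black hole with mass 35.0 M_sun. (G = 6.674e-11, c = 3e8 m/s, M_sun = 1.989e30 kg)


M = 35.0 * 1.989e30 kg = 6.9615e+31 kg. rs = 2GM/c^2 = 2 * 6.674e-11 * 6.9615e+31 / (3e8)^2 = 103246.78

103246.78 m


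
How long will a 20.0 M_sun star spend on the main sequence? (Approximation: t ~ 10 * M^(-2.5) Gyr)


t = 10 * M^(-2.5) = 10 * 20.0^(-2.5) = 0.0056

0.0056 Gyr


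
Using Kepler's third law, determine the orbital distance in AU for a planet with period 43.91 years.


a = P^(2/3) = 43.91^(2/3) = 12.4464

12.4464 AU


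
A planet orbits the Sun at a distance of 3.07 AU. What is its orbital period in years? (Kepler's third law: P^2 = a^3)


P = a^(3/2) = 3.07^1.5 = 5.3791

5.3791 years


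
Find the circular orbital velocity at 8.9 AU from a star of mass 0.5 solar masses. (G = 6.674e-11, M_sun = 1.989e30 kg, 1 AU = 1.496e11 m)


v = sqrt(GM/r) = sqrt(6.674e-11 * 9.945e+29 / 1.331e+12) = 7060.4876

7060.4876 m/s


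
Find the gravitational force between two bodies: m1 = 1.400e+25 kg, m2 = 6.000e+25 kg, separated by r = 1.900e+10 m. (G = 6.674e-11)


F = G*m1*m2/r^2 = 6.674e-11 * 1.400e+25 * 6.000e+25 / (1.900e+10)^2 = 6.674e-11 * 8.400e+50 / 3.610e+20 = 1.553e+20

1.553e+20 N


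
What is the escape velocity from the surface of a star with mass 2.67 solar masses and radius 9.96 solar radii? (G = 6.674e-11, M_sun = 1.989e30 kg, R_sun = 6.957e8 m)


M = 2.67 * 1.989e30 kg = 5.31063e+30 kg; R = 9.96 * 6.957e8 m = 6.929172e+09 m. v_esc = sqrt(2GM/R) = sqrt(2 * 6.674e-11 * 5.31063e+30 / 6.929172e+09) = 319845.6513

319845.6513 m/s


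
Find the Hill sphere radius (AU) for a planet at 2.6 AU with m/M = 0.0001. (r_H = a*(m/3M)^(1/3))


r_H = a * (m/3M)^(1/3) = 2.6 * (0.0001/3)^(1/3) = 0.0837

0.0837 AU


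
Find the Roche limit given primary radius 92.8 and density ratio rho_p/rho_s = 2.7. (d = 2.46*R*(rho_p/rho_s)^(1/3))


d_Roche = 2.46 * 92.8 * 2.7^(1/3) = 317.8857

317.8857


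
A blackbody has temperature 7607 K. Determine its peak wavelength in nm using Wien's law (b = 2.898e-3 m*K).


lam_max = b / T = 2.898e-3 / 7607 = 3.810e-07 m = 380.9649 nm

380.9649 nm


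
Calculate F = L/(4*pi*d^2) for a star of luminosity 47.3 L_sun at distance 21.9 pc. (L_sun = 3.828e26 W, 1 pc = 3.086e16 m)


F = L / (4*pi*d^2) = 1.811e+28 / (4*pi*(6.758e+17)^2) = 3.155e-09

3.155e-09 W/m^2


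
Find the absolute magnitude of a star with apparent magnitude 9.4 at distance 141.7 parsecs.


M = m - 5*log10(d) + 5 = 9.4 - 5*log10(141.7) + 5 = 3.6432

3.6432


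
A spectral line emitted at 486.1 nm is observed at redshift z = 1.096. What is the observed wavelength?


lam_obs = lam_emit * (1 + z) = 486.1 * (1 + 1.096) = 1018.8656

1018.8656 nm


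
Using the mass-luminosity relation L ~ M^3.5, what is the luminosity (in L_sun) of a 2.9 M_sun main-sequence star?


L/L_sun = (M/M_sun)^3.5 = 2.9^3.5 = 41.533

41.533 L_sun


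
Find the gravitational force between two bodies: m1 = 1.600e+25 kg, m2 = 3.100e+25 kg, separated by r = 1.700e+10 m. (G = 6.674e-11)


F = G*m1*m2/r^2 = 6.674e-11 * 1.600e+25 * 3.100e+25 / (1.700e+10)^2 = 6.674e-11 * 4.960e+50 / 2.890e+20 = 1.145e+20

1.145e+20 N


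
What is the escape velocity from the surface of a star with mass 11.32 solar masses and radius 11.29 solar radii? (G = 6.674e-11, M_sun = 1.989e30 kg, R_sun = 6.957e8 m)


M = 11.32 * 1.989e30 kg = 2.251548e+31 kg; R = 11.29 * 6.957e8 m = 7.854453e+09 m. v_esc = sqrt(2GM/R) = sqrt(2 * 6.674e-11 * 2.251548e+31 / 7.854453e+09) = 618572.6748

618572.6748 m/s


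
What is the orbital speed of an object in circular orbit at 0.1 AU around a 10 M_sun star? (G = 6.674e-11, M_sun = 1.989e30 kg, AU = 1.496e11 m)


v = sqrt(GM/r) = sqrt(6.674e-11 * 1.989e+31 / 1.496e+10) = 297882.2983

297882.2983 m/s


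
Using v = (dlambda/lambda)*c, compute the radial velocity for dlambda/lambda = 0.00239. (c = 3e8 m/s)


v = (dlambda/lambda) * c = 0.00239 * 3e8 = 717000.0

717000.0 m/s


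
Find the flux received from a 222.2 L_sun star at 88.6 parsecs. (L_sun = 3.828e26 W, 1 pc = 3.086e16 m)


F = L / (4*pi*d^2) = 8.506e+28 / (4*pi*(2.734e+18)^2) = 9.054e-10

9.054e-10 W/m^2


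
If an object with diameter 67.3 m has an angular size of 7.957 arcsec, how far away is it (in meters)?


D = size / theta_rad, theta_rad = 7.957 * pi/(180*3600) = 3.858e-05, D = 1.745e+06

1.745e+06 m


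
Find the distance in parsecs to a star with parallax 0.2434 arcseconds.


d = 1/p = 1/0.2434 = 4.1085

4.1085 pc


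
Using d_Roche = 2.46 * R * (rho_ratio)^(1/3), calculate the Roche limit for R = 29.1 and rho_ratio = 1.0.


d_Roche = 2.46 * 29.1 * 1.0^(1/3) = 71.586

71.586


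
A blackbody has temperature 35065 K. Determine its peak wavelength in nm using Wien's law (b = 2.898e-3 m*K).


lam_max = b / T = 2.898e-3 / 35065 = 8.265e-08 m = 82.6465 nm

82.6465 nm


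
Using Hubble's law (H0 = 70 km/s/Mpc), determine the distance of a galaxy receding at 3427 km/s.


d = v / H0 = 3427 / 70 = 48.9571

48.9571 Mpc


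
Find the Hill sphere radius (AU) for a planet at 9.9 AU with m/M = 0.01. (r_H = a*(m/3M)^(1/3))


r_H = a * (m/3M)^(1/3) = 9.9 * (0.01/3)^(1/3) = 1.4789

1.4789 AU


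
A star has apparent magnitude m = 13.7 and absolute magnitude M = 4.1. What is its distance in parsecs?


d = 10^((m - M + 5)/5) = 10^((13.7 - 4.1 + 5)/5) = 831.7638

831.7638 pc


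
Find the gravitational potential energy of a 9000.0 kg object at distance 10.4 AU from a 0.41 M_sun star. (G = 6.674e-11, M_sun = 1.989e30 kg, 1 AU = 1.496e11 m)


M = 0.41 * 1.989e30 kg = 8.1549e+29 kg; r = 10.4 AU * 1.496e11 m/AU = 1.55584e+12 m. U = -GM*m/r = -(6.674e-11 * 8.1549e+29 * 9000.0) / 1.55584e+12 = -3.148e+11

-3.148e+11 J


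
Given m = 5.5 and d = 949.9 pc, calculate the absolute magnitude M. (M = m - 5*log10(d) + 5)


M = m - 5*log10(d) + 5 = 5.5 - 5*log10(949.9) + 5 = -4.3884

-4.3884


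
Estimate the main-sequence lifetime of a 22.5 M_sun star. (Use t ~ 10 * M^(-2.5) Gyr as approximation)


t = 10 * M^(-2.5) = 10 * 22.5^(-2.5) = 0.0042

0.0042 Gyr


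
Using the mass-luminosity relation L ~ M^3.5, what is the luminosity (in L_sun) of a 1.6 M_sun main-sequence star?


L/L_sun = (M/M_sun)^3.5 = 1.6^3.5 = 5.1811

5.1811 L_sun


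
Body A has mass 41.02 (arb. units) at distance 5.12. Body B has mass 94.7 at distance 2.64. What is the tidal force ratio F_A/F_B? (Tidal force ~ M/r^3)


Ratio = (M1/r1^3) / (M2/r2^3) = (41.02/5.12^3) / (94.7/2.64^3) = 0.0594

0.0594


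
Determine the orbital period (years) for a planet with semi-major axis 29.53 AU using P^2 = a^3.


P = a^(3/2) = 29.53^1.5 = 160.4705

160.4705 years


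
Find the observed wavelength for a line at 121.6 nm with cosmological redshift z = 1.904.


lam_obs = lam_emit * (1 + z) = 121.6 * (1 + 1.904) = 353.1264

353.1264 nm


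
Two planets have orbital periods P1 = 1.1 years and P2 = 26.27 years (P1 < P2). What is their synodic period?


1/P_syn = |1/P1 - 1/P2| = |1/1.1 - 1/26.27| => P_syn = 1.1481

1.1481 years


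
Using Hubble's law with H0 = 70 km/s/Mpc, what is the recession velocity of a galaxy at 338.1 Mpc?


v = H0 * d = 70 * 338.1 = 23667.0

23667.0 km/s


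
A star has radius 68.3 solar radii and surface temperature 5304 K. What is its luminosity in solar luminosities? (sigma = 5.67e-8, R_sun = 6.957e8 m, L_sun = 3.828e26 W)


R = 68.3 * 6.957e8 m = 4.751631e+10 m. L = 4*pi*R^2*sigma*T^4 = 4*pi*(4.751631e+10)^2 * 5.67e-8 * 5304^4 = 1.273187595e+30 W. L/L_sun = 1.273187595e+30 / 3.828e26 = 3325.9864

3325.9864 L_sun


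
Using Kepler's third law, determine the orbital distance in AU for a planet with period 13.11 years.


a = P^(2/3) = 13.11^(2/3) = 5.5599

5.5599 AU


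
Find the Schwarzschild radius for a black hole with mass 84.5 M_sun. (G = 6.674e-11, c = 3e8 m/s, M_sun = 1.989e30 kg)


M = 84.5 * 1.989e30 kg = 1.680705e+32 kg. rs = 2GM/c^2 = 2 * 6.674e-11 * 1.680705e+32 / (3e8)^2 = 249267.226

249267.226 m


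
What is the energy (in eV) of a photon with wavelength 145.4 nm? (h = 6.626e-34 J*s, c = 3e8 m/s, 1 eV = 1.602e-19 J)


E = hc/lambda = 6.626e-34 * 3e8 / 1.454e-07 = 1.367e-18 J = 8.5339 eV

8.5339 eV


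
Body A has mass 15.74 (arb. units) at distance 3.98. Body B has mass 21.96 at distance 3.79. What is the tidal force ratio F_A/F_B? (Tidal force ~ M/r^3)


Ratio = (M1/r1^3) / (M2/r2^3) = (15.74/3.98^3) / (21.96/3.79^3) = 0.6189

0.6189


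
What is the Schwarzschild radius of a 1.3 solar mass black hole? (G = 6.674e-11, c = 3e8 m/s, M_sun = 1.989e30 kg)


M = 1.3 * 1.989e30 kg = 2.5857e+30 kg. rs = 2GM/c^2 = 2 * 6.674e-11 * 2.5857e+30 / (3e8)^2 = 3834.8804

3834.8804 m


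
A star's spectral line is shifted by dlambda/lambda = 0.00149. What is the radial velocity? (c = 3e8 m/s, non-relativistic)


v = (dlambda/lambda) * c = 0.00149 * 3e8 = 447000.0

447000.0 m/s


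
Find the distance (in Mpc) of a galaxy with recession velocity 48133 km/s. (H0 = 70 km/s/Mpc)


d = v / H0 = 48133 / 70 = 687.6143

687.6143 Mpc


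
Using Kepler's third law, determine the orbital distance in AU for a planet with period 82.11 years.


a = P^(2/3) = 82.11^(2/3) = 18.8914

18.8914 AU


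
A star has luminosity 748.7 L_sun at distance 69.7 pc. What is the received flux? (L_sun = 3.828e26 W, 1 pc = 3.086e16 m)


F = L / (4*pi*d^2) = 2.866e+29 / (4*pi*(2.151e+18)^2) = 4.930e-09

4.930e-09 W/m^2


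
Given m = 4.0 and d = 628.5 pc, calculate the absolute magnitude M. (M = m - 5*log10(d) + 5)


M = m - 5*log10(d) + 5 = 4.0 - 5*log10(628.5) + 5 = -4.9915

-4.9915


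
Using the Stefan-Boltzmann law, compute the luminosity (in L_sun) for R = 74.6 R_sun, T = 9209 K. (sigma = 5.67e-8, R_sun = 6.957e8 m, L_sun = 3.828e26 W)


R = 74.6 * 6.957e8 m = 5.189922e+10 m. L = 4*pi*R^2*sigma*T^4 = 4*pi*(5.189922e+10)^2 * 5.67e-8 * 9209^4 = 1.380271359e+31 W. L/L_sun = 1.380271359e+31 / 3.828e26 = 36057.2455

36057.2455 L_sun


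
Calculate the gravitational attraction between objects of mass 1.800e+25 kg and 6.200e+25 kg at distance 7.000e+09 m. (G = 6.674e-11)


F = G*m1*m2/r^2 = 6.674e-11 * 1.800e+25 * 6.200e+25 / (7.000e+09)^2 = 6.674e-11 * 1.116e+51 / 4.900e+19 = 1.520e+21

1.520e+21 N


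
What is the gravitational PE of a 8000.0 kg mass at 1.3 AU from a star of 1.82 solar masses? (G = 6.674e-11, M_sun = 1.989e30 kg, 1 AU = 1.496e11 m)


M = 1.82 * 1.989e30 kg = 3.61998e+30 kg; r = 1.3 AU * 1.496e11 m/AU = 1.9448e+11 m. U = -GM*m/r = -(6.674e-11 * 3.61998e+30 * 8000.0) / 1.9448e+11 = -9.938e+12

-9.938e+12 J


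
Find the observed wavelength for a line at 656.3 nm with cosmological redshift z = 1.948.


lam_obs = lam_emit * (1 + z) = 656.3 * (1 + 1.948) = 1934.7724

1934.7724 nm


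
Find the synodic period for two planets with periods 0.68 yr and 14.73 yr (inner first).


1/P_syn = |1/P1 - 1/P2| = |1/0.68 - 1/14.73| => P_syn = 0.7129

0.7129 years


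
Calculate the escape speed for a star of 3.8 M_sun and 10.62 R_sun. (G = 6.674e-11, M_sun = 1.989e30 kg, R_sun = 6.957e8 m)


M = 3.8 * 1.989e30 kg = 7.5582e+30 kg; R = 10.62 * 6.957e8 m = 7.388334e+09 m. v_esc = sqrt(2GM/R) = sqrt(2 * 6.674e-11 * 7.5582e+30 / 7.388334e+09) = 369525.1728

369525.1728 m/s


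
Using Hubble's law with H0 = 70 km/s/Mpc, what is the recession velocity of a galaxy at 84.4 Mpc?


v = H0 * d = 70 * 84.4 = 5908.0

5908.0 km/s


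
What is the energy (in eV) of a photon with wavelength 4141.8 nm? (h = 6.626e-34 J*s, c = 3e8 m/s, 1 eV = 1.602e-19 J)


E = hc/lambda = 6.626e-34 * 3e8 / 4.142e-06 = 4.799e-20 J = 0.2996 eV

0.2996 eV


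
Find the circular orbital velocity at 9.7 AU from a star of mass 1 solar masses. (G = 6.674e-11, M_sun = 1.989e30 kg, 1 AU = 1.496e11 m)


v = sqrt(GM/r) = sqrt(6.674e-11 * 1.989e+30 / 1.451e+12) = 9564.4242

9564.4242 m/s


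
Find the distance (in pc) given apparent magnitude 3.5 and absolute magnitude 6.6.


d = 10^((m - M + 5)/5) = 10^((3.5 - 6.6 + 5)/5) = 2.3988

2.3988 pc


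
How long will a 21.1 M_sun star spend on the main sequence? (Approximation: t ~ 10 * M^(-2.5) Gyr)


t = 10 * M^(-2.5) = 10 * 21.1^(-2.5) = 0.0049

0.0049 Gyr


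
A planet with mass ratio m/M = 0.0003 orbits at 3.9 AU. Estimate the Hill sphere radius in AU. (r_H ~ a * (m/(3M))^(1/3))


r_H = a * (m/3M)^(1/3) = 3.9 * (0.0003/3)^(1/3) = 0.181

0.181 AU


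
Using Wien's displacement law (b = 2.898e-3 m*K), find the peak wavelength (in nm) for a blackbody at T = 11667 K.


lam_max = b / T = 2.898e-3 / 11667 = 2.484e-07 m = 248.3929 nm

248.3929 nm


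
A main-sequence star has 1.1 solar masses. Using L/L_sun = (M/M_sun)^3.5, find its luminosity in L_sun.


L/L_sun = (M/M_sun)^3.5 = 1.1^3.5 = 1.396

1.396 L_sun


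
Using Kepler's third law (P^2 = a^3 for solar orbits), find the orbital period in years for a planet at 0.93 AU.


P = a^(3/2) = 0.93^1.5 = 0.8969

0.8969 years


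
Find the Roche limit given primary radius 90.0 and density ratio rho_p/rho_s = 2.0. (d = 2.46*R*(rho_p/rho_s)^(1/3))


d_Roche = 2.46 * 90.0 * 2.0^(1/3) = 278.9465

278.9465


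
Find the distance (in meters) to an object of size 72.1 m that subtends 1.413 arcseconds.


D = size / theta_rad, theta_rad = 1.413 * pi/(180*3600) = 6.850e-06, D = 1.052e+07

1.052e+07 m


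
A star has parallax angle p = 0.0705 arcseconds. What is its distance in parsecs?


d = 1/p = 1/0.0705 = 14.1844

14.1844 pc


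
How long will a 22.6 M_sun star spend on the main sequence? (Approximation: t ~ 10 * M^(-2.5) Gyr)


t = 10 * M^(-2.5) = 10 * 22.6^(-2.5) = 0.0041

0.0041 Gyr


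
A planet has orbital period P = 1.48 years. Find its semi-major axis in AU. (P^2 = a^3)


a = P^(2/3) = 1.48^(2/3) = 1.2987

1.2987 AU


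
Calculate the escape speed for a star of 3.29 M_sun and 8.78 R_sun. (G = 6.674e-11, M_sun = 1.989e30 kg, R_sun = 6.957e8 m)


M = 3.29 * 1.989e30 kg = 6.54381e+30 kg; R = 8.78 * 6.957e8 m = 6.108246e+09 m. v_esc = sqrt(2GM/R) = sqrt(2 * 6.674e-11 * 6.54381e+30 / 6.108246e+09) = 378150.9362

378150.9362 m/s


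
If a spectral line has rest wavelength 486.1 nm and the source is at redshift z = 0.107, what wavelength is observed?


lam_obs = lam_emit * (1 + z) = 486.1 * (1 + 0.107) = 538.1127

538.1127 nm


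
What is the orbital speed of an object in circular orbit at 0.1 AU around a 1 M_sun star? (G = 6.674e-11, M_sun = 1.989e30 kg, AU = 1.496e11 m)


v = sqrt(GM/r) = sqrt(6.674e-11 * 1.989e+30 / 1.496e+10) = 94198.6537

94198.6537 m/s


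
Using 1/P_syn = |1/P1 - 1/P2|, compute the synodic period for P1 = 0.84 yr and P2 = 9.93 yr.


1/P_syn = |1/P1 - 1/P2| = |1/0.84 - 1/9.93| => P_syn = 0.9176

0.9176 years


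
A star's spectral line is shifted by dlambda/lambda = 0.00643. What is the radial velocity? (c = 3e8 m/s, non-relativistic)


v = (dlambda/lambda) * c = 0.00643 * 3e8 = 1.929e+06

1.929e+06 m/s


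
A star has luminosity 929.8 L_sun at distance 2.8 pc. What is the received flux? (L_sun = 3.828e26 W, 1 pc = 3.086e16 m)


F = L / (4*pi*d^2) = 3.559e+29 / (4*pi*(8.641e+16)^2) = 3.794e-06

3.794e-06 W/m^2


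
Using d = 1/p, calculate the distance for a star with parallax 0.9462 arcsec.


d = 1/p = 1/0.9462 = 1.0569

1.0569 pc


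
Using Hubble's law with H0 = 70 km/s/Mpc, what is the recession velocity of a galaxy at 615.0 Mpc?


v = H0 * d = 70 * 615.0 = 43050.0

43050.0 km/s


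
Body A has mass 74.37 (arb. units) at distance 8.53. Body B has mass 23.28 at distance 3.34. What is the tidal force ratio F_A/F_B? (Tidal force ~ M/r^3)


Ratio = (M1/r1^3) / (M2/r2^3) = (74.37/8.53^3) / (23.28/3.34^3) = 0.1918

0.1918


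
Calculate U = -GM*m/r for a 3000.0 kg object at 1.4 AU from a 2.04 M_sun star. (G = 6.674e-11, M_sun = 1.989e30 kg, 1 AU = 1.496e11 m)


M = 2.04 * 1.989e30 kg = 4.05756e+30 kg; r = 1.4 AU * 1.496e11 m/AU = 2.0944e+11 m. U = -GM*m/r = -(6.674e-11 * 4.05756e+30 * 3000.0) / 2.0944e+11 = -3.879e+12

-3.879e+12 J


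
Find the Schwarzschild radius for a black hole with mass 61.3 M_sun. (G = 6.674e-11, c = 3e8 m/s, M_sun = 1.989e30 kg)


M = 61.3 * 1.989e30 kg = 1.219257e+32 kg. rs = 2GM/c^2 = 2 * 6.674e-11 * 1.219257e+32 / (3e8)^2 = 180829.3604

180829.3604 m


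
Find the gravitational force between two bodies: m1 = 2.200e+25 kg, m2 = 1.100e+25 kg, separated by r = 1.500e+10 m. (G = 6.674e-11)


F = G*m1*m2/r^2 = 6.674e-11 * 2.200e+25 * 1.100e+25 / (1.500e+10)^2 = 6.674e-11 * 2.420e+50 / 2.250e+20 = 7.178e+19

7.178e+19 N


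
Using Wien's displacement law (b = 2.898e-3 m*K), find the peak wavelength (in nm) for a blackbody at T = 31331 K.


lam_max = b / T = 2.898e-3 / 31331 = 9.250e-08 m = 92.4962 nm

92.4962 nm


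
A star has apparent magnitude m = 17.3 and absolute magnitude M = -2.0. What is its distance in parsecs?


d = 10^((m - M + 5)/5) = 10^((17.3 - -2.0 + 5)/5) = 72443.596

72443.596 pc


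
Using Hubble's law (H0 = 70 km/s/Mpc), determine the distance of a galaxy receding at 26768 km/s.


d = v / H0 = 26768 / 70 = 382.4

382.4 Mpc


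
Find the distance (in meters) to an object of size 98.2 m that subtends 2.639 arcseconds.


D = size / theta_rad, theta_rad = 2.639 * pi/(180*3600) = 1.279e-05, D = 7.675e+06

7.675e+06 m


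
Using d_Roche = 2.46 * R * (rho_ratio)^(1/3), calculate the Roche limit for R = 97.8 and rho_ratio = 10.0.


d_Roche = 2.46 * 97.8 * 10.0^(1/3) = 518.3311

518.3311


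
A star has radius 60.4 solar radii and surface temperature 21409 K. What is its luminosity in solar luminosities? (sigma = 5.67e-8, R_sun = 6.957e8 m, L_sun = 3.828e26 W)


R = 60.4 * 6.957e8 m = 4.202028e+10 m. L = 4*pi*R^2*sigma*T^4 = 4*pi*(4.202028e+10)^2 * 5.67e-8 * 21409^4 = 2.642994963e+32 W. L/L_sun = 2.642994963e+32 / 3.828e26 = 690437.5558

690437.5558 L_sun


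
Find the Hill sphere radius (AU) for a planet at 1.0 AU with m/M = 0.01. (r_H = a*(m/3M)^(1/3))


r_H = a * (m/3M)^(1/3) = 1.0 * (0.01/3)^(1/3) = 0.1494

0.1494 AU


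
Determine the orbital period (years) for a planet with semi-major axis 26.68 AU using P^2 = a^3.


P = a^(3/2) = 26.68^1.5 = 137.8094

137.8094 years


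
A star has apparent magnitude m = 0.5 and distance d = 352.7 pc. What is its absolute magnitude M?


M = m - 5*log10(d) + 5 = 0.5 - 5*log10(352.7) + 5 = -7.237

-7.237


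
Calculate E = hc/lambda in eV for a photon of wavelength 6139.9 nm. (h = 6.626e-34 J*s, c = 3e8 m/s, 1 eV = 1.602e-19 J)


E = hc/lambda = 6.626e-34 * 3e8 / 6.140e-06 = 3.238e-20 J = 0.2021 eV

0.2021 eV


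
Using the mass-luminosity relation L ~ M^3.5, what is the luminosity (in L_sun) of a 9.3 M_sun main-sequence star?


L/L_sun = (M/M_sun)^3.5 = 9.3^3.5 = 2452.9592

2452.9592 L_sun


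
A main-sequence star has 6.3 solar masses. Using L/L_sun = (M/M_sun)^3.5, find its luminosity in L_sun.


L/L_sun = (M/M_sun)^3.5 = 6.3^3.5 = 627.613

627.613 L_sun


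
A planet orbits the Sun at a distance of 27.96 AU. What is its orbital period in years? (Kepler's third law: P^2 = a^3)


P = a^(3/2) = 27.96^1.5 = 147.8447

147.8447 years


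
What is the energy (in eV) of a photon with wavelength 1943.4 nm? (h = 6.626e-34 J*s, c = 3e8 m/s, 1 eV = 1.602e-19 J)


E = hc/lambda = 6.626e-34 * 3e8 / 1.943e-06 = 1.023e-19 J = 0.6385 eV

0.6385 eV


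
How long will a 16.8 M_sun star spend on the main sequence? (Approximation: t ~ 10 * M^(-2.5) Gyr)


t = 10 * M^(-2.5) = 10 * 16.8^(-2.5) = 0.0086

0.0086 Gyr


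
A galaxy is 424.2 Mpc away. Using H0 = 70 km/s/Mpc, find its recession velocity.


v = H0 * d = 70 * 424.2 = 29694.0

29694.0 km/s


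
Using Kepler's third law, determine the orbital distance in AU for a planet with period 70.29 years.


a = P^(2/3) = 70.29^(2/3) = 17.0319

17.0319 AU


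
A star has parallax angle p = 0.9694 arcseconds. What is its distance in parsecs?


d = 1/p = 1/0.9694 = 1.0316

1.0316 pc


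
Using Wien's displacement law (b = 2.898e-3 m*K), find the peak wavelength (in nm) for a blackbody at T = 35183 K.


lam_max = b / T = 2.898e-3 / 35183 = 8.237e-08 m = 82.3693 nm

82.3693 nm


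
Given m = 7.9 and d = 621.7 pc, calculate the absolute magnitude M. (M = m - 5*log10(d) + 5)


M = m - 5*log10(d) + 5 = 7.9 - 5*log10(621.7) + 5 = -1.0679

-1.0679


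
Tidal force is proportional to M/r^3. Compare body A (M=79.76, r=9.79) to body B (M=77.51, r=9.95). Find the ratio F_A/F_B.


Ratio = (M1/r1^3) / (M2/r2^3) = (79.76/9.79^3) / (77.51/9.95^3) = 1.0803

1.0803


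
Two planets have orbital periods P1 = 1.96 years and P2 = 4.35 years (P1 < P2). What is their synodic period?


1/P_syn = |1/P1 - 1/P2| = |1/1.96 - 1/4.35| => P_syn = 3.5674

3.5674 years


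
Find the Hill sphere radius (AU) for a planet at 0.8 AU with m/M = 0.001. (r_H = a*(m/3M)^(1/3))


r_H = a * (m/3M)^(1/3) = 0.8 * (0.001/3)^(1/3) = 0.0555

0.0555 AU


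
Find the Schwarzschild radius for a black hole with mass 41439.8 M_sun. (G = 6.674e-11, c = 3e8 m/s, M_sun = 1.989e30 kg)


M = 41439.8 * 1.989e30 kg = 8.24237622e+34 kg. rs = 2GM/c^2 = 2 * 6.674e-11 * 8.24237622e+34 / (3e8)^2 = 1.222e+08

1.222e+08 m


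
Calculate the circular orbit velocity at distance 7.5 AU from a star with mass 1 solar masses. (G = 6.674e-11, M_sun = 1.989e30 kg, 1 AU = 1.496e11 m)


v = sqrt(GM/r) = sqrt(6.674e-11 * 1.989e+30 / 1.122e+12) = 10877.1236

10877.1236 m/s


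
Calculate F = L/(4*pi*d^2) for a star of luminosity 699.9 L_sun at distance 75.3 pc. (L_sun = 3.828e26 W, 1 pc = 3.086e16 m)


F = L / (4*pi*d^2) = 2.679e+29 / (4*pi*(2.324e+18)^2) = 3.948e-09

3.948e-09 W/m^2


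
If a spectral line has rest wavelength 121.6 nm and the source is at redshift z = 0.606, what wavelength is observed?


lam_obs = lam_emit * (1 + z) = 121.6 * (1 + 0.606) = 195.2896

195.2896 nm


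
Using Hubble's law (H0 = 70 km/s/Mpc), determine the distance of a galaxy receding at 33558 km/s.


d = v / H0 = 33558 / 70 = 479.4

479.4 Mpc


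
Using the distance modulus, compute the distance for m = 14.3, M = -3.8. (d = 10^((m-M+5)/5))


d = 10^((m - M + 5)/5) = 10^((14.3 - -3.8 + 5)/5) = 41686.9383

41686.9383 pc


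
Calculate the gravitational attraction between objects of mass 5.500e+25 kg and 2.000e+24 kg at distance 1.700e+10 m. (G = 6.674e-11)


F = G*m1*m2/r^2 = 6.674e-11 * 5.500e+25 * 2.000e+24 / (1.700e+10)^2 = 6.674e-11 * 1.100e+50 / 2.890e+20 = 2.540e+19

2.540e+19 N


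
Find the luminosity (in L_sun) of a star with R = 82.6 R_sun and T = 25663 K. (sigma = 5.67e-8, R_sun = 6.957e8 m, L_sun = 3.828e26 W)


R = 82.6 * 6.957e8 m = 5.746482e+10 m. L = 4*pi*R^2*sigma*T^4 = 4*pi*(5.746482e+10)^2 * 5.67e-8 * 25663^4 = 1.020532219e+33 W. L/L_sun = 1.020532219e+33 / 3.828e26 = 2.666e+06

2.666e+06 L_sun


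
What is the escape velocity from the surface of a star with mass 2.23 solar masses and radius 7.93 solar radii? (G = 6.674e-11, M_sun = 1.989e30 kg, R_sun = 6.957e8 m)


M = 2.23 * 1.989e30 kg = 4.43547e+30 kg; R = 7.93 * 6.957e8 m = 5.516901e+09 m. v_esc = sqrt(2GM/R) = sqrt(2 * 6.674e-11 * 4.43547e+30 / 5.516901e+09) = 327589.7667

327589.7667 m/s


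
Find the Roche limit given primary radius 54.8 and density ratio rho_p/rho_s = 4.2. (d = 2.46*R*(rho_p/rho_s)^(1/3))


d_Roche = 2.46 * 54.8 * 4.2^(1/3) = 217.5031

217.5031


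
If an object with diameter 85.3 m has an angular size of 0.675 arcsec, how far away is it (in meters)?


D = size / theta_rad, theta_rad = 0.675 * pi/(180*3600) = 3.272e-06, D = 2.607e+07

2.607e+07 m


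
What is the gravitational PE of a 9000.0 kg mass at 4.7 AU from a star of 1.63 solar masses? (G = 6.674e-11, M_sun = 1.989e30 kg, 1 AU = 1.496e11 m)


M = 1.63 * 1.989e30 kg = 3.24207e+30 kg; r = 4.7 AU * 1.496e11 m/AU = 7.0312e+11 m. U = -GM*m/r = -(6.674e-11 * 3.24207e+30 * 9000.0) / 7.0312e+11 = -2.770e+12

-2.770e+12 J


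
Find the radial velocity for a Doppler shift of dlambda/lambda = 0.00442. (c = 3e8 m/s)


v = (dlambda/lambda) * c = 0.00442 * 3e8 = 1.326e+06

1.326e+06 m/s


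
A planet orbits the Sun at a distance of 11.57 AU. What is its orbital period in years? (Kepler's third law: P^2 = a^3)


P = a^(3/2) = 11.57^1.5 = 39.355

39.355 years


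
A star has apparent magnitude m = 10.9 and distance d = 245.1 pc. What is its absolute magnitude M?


M = m - 5*log10(d) + 5 = 10.9 - 5*log10(245.1) + 5 = 3.9533

3.9533


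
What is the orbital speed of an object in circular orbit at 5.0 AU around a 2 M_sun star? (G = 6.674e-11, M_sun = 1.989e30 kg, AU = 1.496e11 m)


v = sqrt(GM/r) = sqrt(6.674e-11 * 3.978e+30 / 7.480e+11) = 18839.7307

18839.7307 m/s


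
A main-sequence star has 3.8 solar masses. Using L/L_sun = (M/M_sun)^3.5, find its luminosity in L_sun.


L/L_sun = (M/M_sun)^3.5 = 3.8^3.5 = 106.9652

106.9652 L_sun


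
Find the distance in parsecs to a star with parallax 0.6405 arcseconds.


d = 1/p = 1/0.6405 = 1.5613

1.5613 pc


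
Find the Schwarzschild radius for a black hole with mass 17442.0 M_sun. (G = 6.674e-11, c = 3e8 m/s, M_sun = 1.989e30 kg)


M = 17442.0 * 1.989e30 kg = 3.4692138e+34 kg. rs = 2GM/c^2 = 2 * 6.674e-11 * 3.4692138e+34 / (3e8)^2 = 5.145e+07

5.145e+07 m


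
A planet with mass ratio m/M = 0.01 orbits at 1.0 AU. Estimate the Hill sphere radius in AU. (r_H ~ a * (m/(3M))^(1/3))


r_H = a * (m/3M)^(1/3) = 1.0 * (0.01/3)^(1/3) = 0.1494

0.1494 AU


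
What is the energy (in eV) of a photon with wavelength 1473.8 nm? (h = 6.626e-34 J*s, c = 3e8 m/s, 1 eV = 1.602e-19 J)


E = hc/lambda = 6.626e-34 * 3e8 / 1.474e-06 = 1.349e-19 J = 0.8419 eV

0.8419 eV


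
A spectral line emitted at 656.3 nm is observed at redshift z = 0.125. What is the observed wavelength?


lam_obs = lam_emit * (1 + z) = 656.3 * (1 + 0.125) = 738.3375

738.3375 nm


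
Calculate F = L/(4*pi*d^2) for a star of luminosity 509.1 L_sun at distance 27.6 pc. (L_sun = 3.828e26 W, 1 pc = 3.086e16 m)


F = L / (4*pi*d^2) = 1.949e+29 / (4*pi*(8.517e+17)^2) = 2.138e-08

2.138e-08 W/m^2


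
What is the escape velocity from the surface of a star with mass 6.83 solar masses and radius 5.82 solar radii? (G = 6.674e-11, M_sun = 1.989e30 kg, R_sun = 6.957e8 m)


M = 6.83 * 1.989e30 kg = 1.358487e+31 kg; R = 5.82 * 6.957e8 m = 4.048974e+09 m. v_esc = sqrt(2GM/R) = sqrt(2 * 6.674e-11 * 1.358487e+31 / 4.048974e+09) = 669211.4275

669211.4275 m/s


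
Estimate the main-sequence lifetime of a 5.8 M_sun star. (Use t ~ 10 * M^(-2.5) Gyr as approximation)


t = 10 * M^(-2.5) = 10 * 5.8^(-2.5) = 0.1234

0.1234 Gyr


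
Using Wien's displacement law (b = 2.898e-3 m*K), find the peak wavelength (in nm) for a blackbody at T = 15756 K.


lam_max = b / T = 2.898e-3 / 15756 = 1.839e-07 m = 183.9299 nm

183.9299 nm


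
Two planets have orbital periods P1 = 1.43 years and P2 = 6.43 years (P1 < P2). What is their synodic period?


1/P_syn = |1/P1 - 1/P2| = |1/1.43 - 1/6.43| => P_syn = 1.839

1.839 years


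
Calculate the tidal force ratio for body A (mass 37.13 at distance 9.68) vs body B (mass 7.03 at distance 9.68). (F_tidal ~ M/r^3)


Ratio = (M1/r1^3) / (M2/r2^3) = (37.13/9.68^3) / (7.03/9.68^3) = 5.2817

5.2817


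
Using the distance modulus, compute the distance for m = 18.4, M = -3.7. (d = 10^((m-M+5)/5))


d = 10^((m - M + 5)/5) = 10^((18.4 - -3.7 + 5)/5) = 263026.7992

263026.7992 pc


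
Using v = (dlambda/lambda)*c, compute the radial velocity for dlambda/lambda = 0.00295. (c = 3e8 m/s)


v = (dlambda/lambda) * c = 0.00295 * 3e8 = 885000.0

885000.0 m/s


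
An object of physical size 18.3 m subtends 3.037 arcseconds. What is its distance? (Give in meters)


D = size / theta_rad, theta_rad = 3.037 * pi/(180*3600) = 1.472e-05, D = 1.243e+06

1.243e+06 m


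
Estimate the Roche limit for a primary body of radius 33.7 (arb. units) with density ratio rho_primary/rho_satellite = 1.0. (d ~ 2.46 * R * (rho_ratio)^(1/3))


d_Roche = 2.46 * 33.7 * 1.0^(1/3) = 82.902

82.902
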